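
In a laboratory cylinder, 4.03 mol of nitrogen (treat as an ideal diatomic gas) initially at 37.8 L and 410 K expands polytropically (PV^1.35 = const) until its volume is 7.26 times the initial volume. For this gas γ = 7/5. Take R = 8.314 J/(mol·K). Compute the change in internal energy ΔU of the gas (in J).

P₁ = nRT₁/V₁ = 4.03×8.314×410/37.8 = 363 kPa.
Polytropic n=1.35: T₂ = T₁(V₁/V₂)^(n−1) = 410×(0.138)^0.35 = 205 K; P₂ = P₁(V₁/V₂)^n = 25.0 kPa.
For an ideal gas ΔU = nCvΔT with Cv = (5/2)R = 20.8 J/(mol·K).
ΔU = 4.03×20.8×(205−410) = -17200 J.

-17200 J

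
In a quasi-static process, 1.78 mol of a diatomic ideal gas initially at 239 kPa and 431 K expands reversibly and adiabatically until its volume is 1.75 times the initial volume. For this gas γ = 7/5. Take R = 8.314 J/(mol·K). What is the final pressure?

109 kPa

V₁ = nRT₁/P₁ = 1.78×8.314×431/239 = 26.7 L.
Adiabatic: TV^(γ−1) = const ⇒ T₂ = 431×(0.571)^0.400 = 345 K; PV^γ = const ⇒ P₂ = 109 kPa.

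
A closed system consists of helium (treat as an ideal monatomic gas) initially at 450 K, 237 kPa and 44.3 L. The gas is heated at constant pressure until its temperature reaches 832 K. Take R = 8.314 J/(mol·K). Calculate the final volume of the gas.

Isobaric: P stays 237 kPa; V/T = const ⇒ T₂ = 832 K, V₂ = 81.9 L.

81.9 L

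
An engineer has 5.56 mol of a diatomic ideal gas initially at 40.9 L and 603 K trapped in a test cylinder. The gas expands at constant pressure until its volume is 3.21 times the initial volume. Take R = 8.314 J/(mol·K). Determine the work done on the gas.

P₁ = nRT₁/V₁ = 5.56×8.314×603/40.9 = 682 kPa.
Isobaric: P stays 682 kPa; V/T = const ⇒ T₂ = 1940 K, V₂ = 131 L.
W = PΔV = 682×(131−40.9) kPa·L = 61600 J.
Work done on the gas = −W_by = -61600 J.

-61600 J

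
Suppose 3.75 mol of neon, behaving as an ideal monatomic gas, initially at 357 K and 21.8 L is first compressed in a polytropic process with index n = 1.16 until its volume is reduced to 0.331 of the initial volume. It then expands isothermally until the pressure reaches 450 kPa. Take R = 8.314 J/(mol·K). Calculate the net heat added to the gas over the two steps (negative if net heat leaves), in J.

8480 J

P₁ = nRT₁/V₁ = 3.75×8.314×357/21.8 = 511 kPa.
Step 1 — Polytropic n=1.16: T₂ = T₁(V₁/V₂)^(n−1) = 357×(3.02)^0.16 = 426 K; P₂ = P₁(V₁/V₂)^n = 1840 kPa.
W = (P₁V₁−P₂V₂)/(n−1) = (511×21.8−1840×7.22)/0.16 = -13500 J.
ΔU = nCvΔT = 3.75×12.5×(426−357) = 3230 J.
Q = ΔU + W = -10200 J.
State after step 1: P = 1840 kPa, V = 7.22 L, T = 426 K.
Step 2 — Isothermal: T stays 426 K; PV = const ⇒ V₂ = 29.5 L, P₂ = 450 kPa.
ΔU = 0 (ideal gas, T constant).
W = nRT ln(V₂/V₁) = 3.75×8.314×426×ln(4.09) = 18700 J.
Q = ΔU + W = 18700 J.
Net over both steps: W = 5250 J, Q = 8480 J, ΔU = 3230 J.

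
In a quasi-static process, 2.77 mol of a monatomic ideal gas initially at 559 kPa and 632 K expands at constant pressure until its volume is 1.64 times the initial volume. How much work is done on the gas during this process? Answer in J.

V₁ = nRT₁/P₁ = 2.77×8.314×632/559 = 26.0 L.
Isobaric: P stays 559 kPa; V/T = const ⇒ T₂ = 1040 K, V₂ = 42.7 L.
W = PΔV = 559×(42.7−26.0) kPa·L = 9320 J.
Work done on the gas = −W_by = -9320 J.

-9320 J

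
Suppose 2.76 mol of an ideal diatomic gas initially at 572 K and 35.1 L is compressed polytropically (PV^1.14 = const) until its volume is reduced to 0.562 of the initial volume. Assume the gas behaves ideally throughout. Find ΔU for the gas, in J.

P₁ = nRT₁/V₁ = 2.76×8.314×572/35.1 = 374 kPa.
Polytropic n=1.14: T₂ = T₁(V₁/V₂)^(n−1) = 572×(1.78)^0.14 = 620 K; P₂ = P₁(V₁/V₂)^n = 721 kPa.
For an ideal gas ΔU = nCvΔT with Cv = (5/2)R = 20.8 J/(mol·K).
ΔU = 2.76×20.8×(620−572) = 2760 J.

2760 J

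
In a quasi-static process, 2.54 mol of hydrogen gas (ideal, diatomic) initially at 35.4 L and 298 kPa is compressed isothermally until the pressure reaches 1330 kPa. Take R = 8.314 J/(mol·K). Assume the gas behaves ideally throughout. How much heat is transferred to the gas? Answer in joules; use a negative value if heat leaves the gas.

-15800 J

T₁ = P₁V₁/(nR) = 298×35.4/(2.54×8.314) = 500 K.
Isothermal: T stays 500 K; PV = const ⇒ V₂ = 7.93 L, P₂ = 1330 kPa.
ΔU = 0 (ideal gas, T constant).
W = nRT ln(V₂/V₁) = 2.54×8.314×500×ln(0.224) = -15800 J.
Q = ΔU + W = -15800 J.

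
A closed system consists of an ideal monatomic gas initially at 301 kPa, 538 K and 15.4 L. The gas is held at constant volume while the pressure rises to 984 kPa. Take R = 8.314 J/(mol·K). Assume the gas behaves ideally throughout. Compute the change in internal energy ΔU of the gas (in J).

15800 J

n = P₁V₁/(RT₁) = 301×15.4/(8.314×538) = 1.04 mol.
Isochoric: V stays 15.4 L; P/T = const ⇒ T₂ = 1760 K, P₂ = 984 kPa.
For an ideal gas ΔU = nCvΔT with Cv = (3/2)R = 12.5 J/(mol·K).
ΔU = 1.04×12.5×(1760−538) = 15800 J.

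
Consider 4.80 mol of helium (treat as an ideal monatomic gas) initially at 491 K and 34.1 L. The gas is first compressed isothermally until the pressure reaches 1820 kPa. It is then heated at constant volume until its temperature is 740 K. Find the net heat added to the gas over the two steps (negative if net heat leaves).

P₁ = nRT₁/V₁ = 4.80×8.314×491/34.1 = 575 kPa.
Step 1 — Isothermal: T stays 491 K; PV = const ⇒ V₂ = 10.8 L, P₂ = 1820 kPa.
ΔU = 0 (ideal gas, T constant).
W = nRT ln(V₂/V₁) = 4.80×8.314×491×ln(0.316) = -22600 J.
Q = ΔU + W = -22600 J.
State after step 1: P = 1820 kPa, V = 10.8 L, T = 491 K.
Step 2 — Isochoric: V stays 10.8 L; P/T = const ⇒ T₂ = 740 K, P₂ = 2740 kPa.
W = 0 (no volume change).
ΔU = nCvΔT = 4.80×12.5×(740−491) = 14900 J.
Q = ΔU = 14900 J.
Net over both steps: W = -22600 J, Q = -7680 J, ΔU = 14900 J.

-7680 J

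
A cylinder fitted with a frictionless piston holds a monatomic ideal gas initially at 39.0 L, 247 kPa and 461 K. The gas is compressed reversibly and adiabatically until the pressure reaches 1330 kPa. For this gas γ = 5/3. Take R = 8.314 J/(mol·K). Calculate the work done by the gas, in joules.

n = P₁V₁/(RT₁) = 247×39.0/(8.314×461) = 2.51 mol.
Adiabatic: T₂/T₁ = (P₂/P₁)^((γ−1)/γ) ⇒ T₂ = 461×(5.38)^0.400 = 904 K; V₂ = 14.2 L.
ΔU = nCvΔT = 2.51×12.5×(904−461) = 13900 J.
Q = 0 for an adiabatic process, so W = −ΔU = -13900 J.

-13900 J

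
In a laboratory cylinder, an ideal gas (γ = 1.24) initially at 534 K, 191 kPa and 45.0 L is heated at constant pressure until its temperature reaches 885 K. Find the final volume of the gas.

Isobaric: P stays 191 kPa; V/T = const ⇒ T₂ = 885 K, V₂ = 74.6 L.

74.6 L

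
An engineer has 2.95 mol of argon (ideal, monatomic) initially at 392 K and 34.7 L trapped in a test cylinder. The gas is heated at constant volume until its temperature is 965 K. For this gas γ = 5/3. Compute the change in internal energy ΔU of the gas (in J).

P₁ = nRT₁/V₁ = 2.95×8.314×392/34.7 = 277 kPa.
Isochoric: V stays 34.7 L; P/T = const ⇒ T₂ = 965 K, P₂ = 682 kPa.
For an ideal gas ΔU = nCvΔT with Cv = (3/2)R = 12.5 J/(mol·K).
ΔU = 2.95×12.5×(965−392) = 21100 J.

21100 J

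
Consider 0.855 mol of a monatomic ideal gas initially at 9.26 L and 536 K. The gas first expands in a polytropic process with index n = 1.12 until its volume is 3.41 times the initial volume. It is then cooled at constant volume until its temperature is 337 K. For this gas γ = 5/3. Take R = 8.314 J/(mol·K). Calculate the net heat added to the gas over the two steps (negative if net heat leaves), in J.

P₁ = nRT₁/V₁ = 0.855×8.314×536/9.26 = 411 kPa.
Step 1 — Polytropic n=1.12: T₂ = T₁(V₁/V₂)^(n−1) = 536×(0.293)^0.12 = 463 K; P₂ = P₁(V₁/V₂)^n = 104 kPa.
W = (P₁V₁−P₂V₂)/(n−1) = (411×9.26−104×31.6)/0.12 = 4350 J.
ΔU = nCvΔT = 0.855×12.5×(463−536) = -782 J.
Q = ΔU + W = 3560 J.
State after step 1: P = 104 kPa, V = 31.6 L, T = 463 K.
Step 2 — Isochoric: V stays 31.6 L; P/T = const ⇒ T₂ = 337 K, P₂ = 75.9 kPa.
W = 0 (no volume change).
ΔU = nCvΔT = 0.855×12.5×(337−463) = -1340 J.
Q = ΔU = -1340 J.
Net over both steps: W = 4350 J, Q = 2220 J, ΔU = -2120 J.

2220 J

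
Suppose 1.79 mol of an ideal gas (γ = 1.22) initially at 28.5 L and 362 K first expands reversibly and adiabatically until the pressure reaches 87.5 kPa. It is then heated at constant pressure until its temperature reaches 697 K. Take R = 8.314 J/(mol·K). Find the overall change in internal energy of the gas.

P₁ = nRT₁/V₁ = 1.79×8.314×362/28.5 = 189 kPa.
Step 1 — Adiabatic: T₂/T₁ = (P₂/P₁)^((γ−1)/γ) ⇒ T₂ = 362×(0.463)^0.180 = 315 K; V₂ = 53.6 L.
ΔU = nCvΔT = 1.79×37.8×(315−362) = -3180 J.
Q = 0 for an adiabatic process, so W = −ΔU = 3180 J.
State after step 1: P = 87.5 kPa, V = 53.6 L, T = 315 K.
Step 2 — Isobaric: P stays 87.5 kPa; V/T = const ⇒ T₂ = 697 K, V₂ = 119 L.
W = PΔV = 87.5×(119−53.6) kPa·L = 5680 J.
ΔU = nCvΔT = 1.79×37.8×(697−315) = 25800 J.
Q = ΔU + W = nCpΔT = 31500 J.
Net over both steps: W = 8860 J, Q = 31500 J, ΔU = 22700 J.

22700 J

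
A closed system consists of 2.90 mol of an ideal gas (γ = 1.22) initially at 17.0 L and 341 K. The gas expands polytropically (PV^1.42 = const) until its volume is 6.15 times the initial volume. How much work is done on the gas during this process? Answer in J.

-10400 J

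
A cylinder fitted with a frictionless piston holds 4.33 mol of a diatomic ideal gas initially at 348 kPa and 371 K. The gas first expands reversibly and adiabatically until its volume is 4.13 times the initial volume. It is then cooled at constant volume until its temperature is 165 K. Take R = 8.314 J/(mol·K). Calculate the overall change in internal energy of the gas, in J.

V₁ = nRT₁/P₁ = 4.33×8.314×371/348 = 38.4 L.
Step 1 — Adiabatic: TV^(γ−1) = const ⇒ T₂ = 371×(0.242)^0.400 = 210 K; PV^γ = const ⇒ P₂ = 47.8 kPa.
ΔU = nCvΔT = 4.33×20.8×(210−371) = -14500 J.
Q = 0 for an adiabatic process, so W = −ΔU = 14500 J.
State after step 1: P = 47.8 kPa, V = 159 L, T = 210 K.
Step 2 — Isochoric: V stays 159 L; P/T = const ⇒ T₂ = 165 K, P₂ = 37.5 kPa.
W = 0 (no volume change).
ΔU = nCvΔT = 4.33×20.8×(165−210) = -4080 J.
Q = ΔU = -4080 J.
Net over both steps: W = 14500 J, Q = -4080 J, ΔU = -18500 J.

-18500 J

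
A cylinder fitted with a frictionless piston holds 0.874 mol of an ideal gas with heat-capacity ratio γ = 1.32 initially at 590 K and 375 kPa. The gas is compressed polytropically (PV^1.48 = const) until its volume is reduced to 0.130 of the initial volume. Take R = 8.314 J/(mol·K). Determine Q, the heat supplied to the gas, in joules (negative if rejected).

7420 J

V₁ = nRT₁/P₁ = 0.874×8.314×590/375 = 11.4 L.
Polytropic n=1.48: T₂ = T₁(V₁/V₂)^(n−1) = 590×(7.69)^0.48 = 1570 K; P₂ = P₁(V₁/V₂)^n = 7680 kPa.
W = (P₁V₁−P₂V₂)/(n−1) = (375×11.4−7680×1.49)/0.48 = -14800 J.
ΔU = nCvΔT = 0.874×26.0×(1570−590) = 22300 J.
Q = ΔU + W = 7420 J.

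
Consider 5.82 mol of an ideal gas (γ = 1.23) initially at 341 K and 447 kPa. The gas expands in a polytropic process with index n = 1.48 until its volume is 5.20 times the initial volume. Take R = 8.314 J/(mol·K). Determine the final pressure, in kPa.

39.0 kPa

V₁ = nRT₁/P₁ = 5.82×8.314×341/447 = 36.9 L.
Polytropic n=1.48: T₂ = T₁(V₁/V₂)^(n−1) = 341×(0.192)^0.48 = 155 K; P₂ = P₁(V₁/V₂)^n = 39.0 kPa.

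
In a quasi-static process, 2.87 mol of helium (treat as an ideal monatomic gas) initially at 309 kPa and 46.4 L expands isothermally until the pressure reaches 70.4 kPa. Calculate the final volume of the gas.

T₁ = P₁V₁/(nR) = 309×46.4/(2.87×8.314) = 601 K.
Isothermal: T stays 601 K; PV = const ⇒ V₂ = 204 L, P₂ = 70.4 kPa.

204 L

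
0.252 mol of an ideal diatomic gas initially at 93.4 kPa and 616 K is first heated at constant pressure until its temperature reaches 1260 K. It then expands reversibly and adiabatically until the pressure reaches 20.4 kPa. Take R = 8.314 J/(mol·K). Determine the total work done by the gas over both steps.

3680 J

V₁ = nRT₁/P₁ = 0.252×8.314×616/93.4 = 13.8 L.
Step 1 — Isobaric: P stays 93.4 kPa; V/T = const ⇒ T₂ = 1260 K, V₂ = 28.3 L.
W = PΔV = 93.4×(28.3−13.8) kPa·L = 1350 J.
ΔU = nCvΔT = 0.252×20.8×(1260−616) = 3370 J.
Q = ΔU + W = nCpΔT = 4720 J.
State after step 1: P = 93.4 kPa, V = 28.3 L, T = 1260 K.
Step 2 — Adiabatic: T₂/T₁ = (P₂/P₁)^((γ−1)/γ) ⇒ T₂ = 1260×(0.218)^0.286 = 816 K; V₂ = 83.8 L.
ΔU = nCvΔT = 0.252×20.8×(816−1260) = -2330 J.
Q = 0 for an adiabatic process, so W = −ΔU = 2330 J.
Net over both steps: W = 3680 J, Q = 4720 J, ΔU = 1050 J.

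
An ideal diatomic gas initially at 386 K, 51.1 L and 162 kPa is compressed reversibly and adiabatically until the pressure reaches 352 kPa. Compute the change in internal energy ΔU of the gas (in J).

5140 J

n = P₁V₁/(RT₁) = 162×51.1/(8.314×386) = 2.58 mol.
Adiabatic: T₂/T₁ = (P₂/P₁)^((γ−1)/γ) ⇒ T₂ = 386×(2.17)^0.286 = 482 K; V₂ = 29.4 L.
For an ideal gas ΔU = nCvΔT with Cv = (5/2)R = 20.8 J/(mol·K).
ΔU = 2.58×20.8×(482−386) = 5140 J.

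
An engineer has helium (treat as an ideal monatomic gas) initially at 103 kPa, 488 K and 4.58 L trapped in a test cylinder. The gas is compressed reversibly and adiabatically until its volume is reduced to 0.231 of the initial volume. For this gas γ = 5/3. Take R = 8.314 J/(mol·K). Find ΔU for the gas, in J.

1170 J

n = P₁V₁/(RT₁) = 103×4.58/(8.314×488) = 0.116 mol.
Adiabatic: TV^(γ−1) = const ⇒ T₂ = 488×(4.33)^0.667 = 1300 K; PV^γ = const ⇒ P₂ = 1180 kPa.
For an ideal gas ΔU = nCvΔT with Cv = (3/2)R = 12.5 J/(mol·K).
ΔU = 0.116×12.5×(1300−488) = 1170 J.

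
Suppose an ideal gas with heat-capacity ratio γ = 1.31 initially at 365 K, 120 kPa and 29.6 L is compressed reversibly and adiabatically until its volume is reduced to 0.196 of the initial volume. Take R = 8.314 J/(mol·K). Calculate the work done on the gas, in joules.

n = P₁V₁/(RT₁) = 120×29.6/(8.314×365) = 1.17 mol.
Adiabatic: TV^(γ−1) = const ⇒ T₂ = 365×(5.10)^0.310 = 605 K; PV^γ = const ⇒ P₂ = 1010 kPa.
ΔU = nCvΔT = 1.17×26.8×(605−365) = 7530 J.
Q = 0 for an adiabatic process, so W = −ΔU = -7530 J.
Work done on the gas = −W_by = 7530 J.

7530 J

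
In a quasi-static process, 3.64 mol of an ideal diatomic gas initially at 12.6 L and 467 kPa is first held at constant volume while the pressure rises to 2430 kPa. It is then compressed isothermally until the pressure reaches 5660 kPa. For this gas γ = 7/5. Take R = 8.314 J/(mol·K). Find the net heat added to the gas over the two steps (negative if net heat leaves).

35900 J

T₁ = P₁V₁/(nR) = 467×12.6/(3.64×8.314) = 194 K.
Step 1 — Isochoric: V stays 12.6 L; P/T = const ⇒ T₂ = 1010 K, P₂ = 2430 kPa.
W = 0 (no volume change).
ΔU = nCvΔT = 3.64×20.8×(1010−194) = 61800 J.
Q = ΔU = 61800 J.
State after step 1: P = 2430 kPa, V = 12.6 L, T = 1010 K.
Step 2 — Isothermal: T stays 1010 K; PV = const ⇒ V₂ = 5.41 L, P₂ = 5660 kPa.
ΔU = 0 (ideal gas, T constant).
W = nRT ln(V₂/V₁) = 3.64×8.314×1010×ln(0.429) = -25900 J.
Q = ΔU + W = -25900 J.
Net over both steps: W = -25900 J, Q = 35900 J, ΔU = 61800 J.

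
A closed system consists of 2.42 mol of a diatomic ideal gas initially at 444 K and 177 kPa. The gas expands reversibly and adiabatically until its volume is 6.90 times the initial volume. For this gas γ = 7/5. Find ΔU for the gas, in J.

-12000 J

V₁ = nRT₁/P₁ = 2.42×8.314×444/177 = 50.5 L.
Adiabatic: TV^(γ−1) = const ⇒ T₂ = 444×(0.145)^0.400 = 205 K; PV^γ = const ⇒ P₂ = 11.8 kPa.
For an ideal gas ΔU = nCvΔT with Cv = (5/2)R = 20.8 J/(mol·K).
ΔU = 2.42×20.8×(205−444) = -12000 J.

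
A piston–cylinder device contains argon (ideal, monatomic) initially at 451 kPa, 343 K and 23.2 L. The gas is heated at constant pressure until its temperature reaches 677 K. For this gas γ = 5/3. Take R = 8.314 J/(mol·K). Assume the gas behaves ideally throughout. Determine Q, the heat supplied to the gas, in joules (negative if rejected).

25500 J

n = P₁V₁/(RT₁) = 451×23.2/(8.314×343) = 3.67 mol.
Isobaric: P stays 451 kPa; V/T = const ⇒ T₂ = 677 K, V₂ = 45.8 L.
W = PΔV = 451×(45.8−23.2) kPa·L = 10200 J.
ΔU = nCvΔT = 3.67×12.5×(677−343) = 15300 J.
Q = ΔU + W = nCpΔT = 25500 J.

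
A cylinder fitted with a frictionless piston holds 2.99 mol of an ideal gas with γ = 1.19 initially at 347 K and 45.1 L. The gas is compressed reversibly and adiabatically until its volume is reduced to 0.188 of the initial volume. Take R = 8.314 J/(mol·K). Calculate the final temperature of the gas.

477 K

P₁ = nRT₁/V₁ = 2.99×8.314×347/45.1 = 191 kPa.
Adiabatic: TV^(γ−1) = const ⇒ T₂ = 347×(5.32)^0.190 = 477 K; PV^γ = const ⇒ P₂ = 1400 kPa.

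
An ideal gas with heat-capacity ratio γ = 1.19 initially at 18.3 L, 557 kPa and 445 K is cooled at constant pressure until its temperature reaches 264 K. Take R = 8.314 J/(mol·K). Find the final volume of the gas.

10.9 L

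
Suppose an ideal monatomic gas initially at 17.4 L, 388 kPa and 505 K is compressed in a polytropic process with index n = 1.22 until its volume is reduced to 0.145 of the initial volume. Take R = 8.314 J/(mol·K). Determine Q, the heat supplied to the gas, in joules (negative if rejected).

-10900 J

n = P₁V₁/(RT₁) = 388×17.4/(8.314×505) = 1.61 mol.
Polytropic n=1.22: T₂ = T₁(V₁/V₂)^(n−1) = 505×(6.90)^0.22 = 772 K; P₂ = P₁(V₁/V₂)^n = 4090 kPa.
W = (P₁V₁−P₂V₂)/(n−1) = (388×17.4−4090×2.52)/0.22 = -16200 J.
ΔU = nCvΔT = 1.61×12.5×(772−505) = 5360 J.
Q = ΔU + W = -10900 J.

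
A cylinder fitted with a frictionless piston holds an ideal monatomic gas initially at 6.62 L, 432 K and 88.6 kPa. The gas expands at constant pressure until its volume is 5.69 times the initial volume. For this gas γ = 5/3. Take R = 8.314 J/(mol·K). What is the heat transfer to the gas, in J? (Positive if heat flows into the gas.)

6880 J

n = P₁V₁/(RT₁) = 88.6×6.62/(8.314×432) = 0.163 mol.
Isobaric: P stays 88.6 kPa; V/T = const ⇒ T₂ = 2460 K, V₂ = 37.7 L.
W = PΔV = 88.6×(37.7−6.62) kPa·L = 2750 J.
ΔU = nCvΔT = 0.163×12.5×(2460−432) = 4130 J.
Q = ΔU + W = nCpΔT = 6880 J.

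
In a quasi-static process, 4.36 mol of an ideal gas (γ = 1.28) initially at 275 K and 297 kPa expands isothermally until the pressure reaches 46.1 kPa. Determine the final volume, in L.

216 L

V₁ = nRT₁/P₁ = 4.36×8.314×275/297 = 33.6 L.
Isothermal: T stays 275 K; PV = const ⇒ V₂ = 216 L, P₂ = 46.1 kPa.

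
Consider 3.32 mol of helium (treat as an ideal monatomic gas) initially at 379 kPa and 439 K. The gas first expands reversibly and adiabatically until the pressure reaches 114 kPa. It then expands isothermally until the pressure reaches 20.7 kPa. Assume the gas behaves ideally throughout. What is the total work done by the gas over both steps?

V₁ = nRT₁/P₁ = 3.32×8.314×439/379 = 32.0 L.
Step 1 — Adiabatic: T₂/T₁ = (P₂/P₁)^((γ−1)/γ) ⇒ T₂ = 439×(0.301)^0.400 = 272 K; V₂ = 65.7 L.
ΔU = nCvΔT = 3.32×12.5×(272−439) = -6940 J.
Q = 0 for an adiabatic process, so W = −ΔU = 6940 J.
State after step 1: P = 114 kPa, V = 65.7 L, T = 272 K.
Step 2 — Isothermal: T stays 272 K; PV = const ⇒ V₂ = 362 L, P₂ = 20.7 kPa.
ΔU = 0 (ideal gas, T constant).
W = nRT ln(V₂/V₁) = 3.32×8.314×272×ln(5.51) = 12800 J.
Q = ΔU + W = 12800 J.
Net over both steps: W = 19700 J, Q = 12800 J, ΔU = -6940 J.

19700 J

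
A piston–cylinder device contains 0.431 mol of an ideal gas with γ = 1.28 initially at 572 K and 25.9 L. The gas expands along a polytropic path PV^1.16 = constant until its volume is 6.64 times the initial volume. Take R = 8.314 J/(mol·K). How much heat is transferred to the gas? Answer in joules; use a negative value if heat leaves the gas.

1430 J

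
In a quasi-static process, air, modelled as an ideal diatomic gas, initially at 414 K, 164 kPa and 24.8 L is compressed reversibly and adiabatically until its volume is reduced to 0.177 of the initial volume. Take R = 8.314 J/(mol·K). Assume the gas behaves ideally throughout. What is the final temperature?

Adiabatic: TV^(γ−1) = const ⇒ T₂ = 414×(5.65)^0.400 = 828 K; PV^γ = const ⇒ P₂ = 1850 kPa.

828 K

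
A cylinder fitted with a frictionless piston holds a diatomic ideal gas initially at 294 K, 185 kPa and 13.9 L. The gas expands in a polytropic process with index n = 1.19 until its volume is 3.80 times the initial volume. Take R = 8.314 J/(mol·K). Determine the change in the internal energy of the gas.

-1440 J

n = P₁V₁/(RT₁) = 185×13.9/(8.314×294) = 1.05 mol.
Polytropic n=1.19: T₂ = T₁(V₁/V₂)^(n−1) = 294×(0.263)^0.19 = 228 K; P₂ = P₁(V₁/V₂)^n = 37.8 kPa.
For an ideal gas ΔU = nCvΔT with Cv = (5/2)R = 20.8 J/(mol·K).
ΔU = 1.05×20.8×(228−294) = -1440 J.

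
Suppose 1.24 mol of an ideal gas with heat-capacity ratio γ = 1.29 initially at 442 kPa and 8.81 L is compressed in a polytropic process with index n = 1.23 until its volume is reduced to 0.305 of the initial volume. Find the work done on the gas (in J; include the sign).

T₁ = P₁V₁/(nR) = 442×8.81/(1.24×8.314) = 378 K.
Polytropic n=1.23: T₂ = T₁(V₁/V₂)^(n−1) = 378×(3.28)^0.23 = 496 K; P₂ = P₁(V₁/V₂)^n = 1900 kPa.
W = (P₁V₁−P₂V₂)/(n−1) = (442×8.81−1900×2.69)/0.23 = -5320 J.
Work done on the gas = −W_by = 5320 J.

5320 J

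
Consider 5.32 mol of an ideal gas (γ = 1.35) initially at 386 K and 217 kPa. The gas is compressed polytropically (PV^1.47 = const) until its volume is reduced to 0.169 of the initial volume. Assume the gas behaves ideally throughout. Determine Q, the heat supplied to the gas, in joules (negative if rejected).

V₁ = nRT₁/P₁ = 5.32×8.314×386/217 = 78.7 L.
Polytropic n=1.47: T₂ = T₁(V₁/V₂)^(n−1) = 386×(5.92)^0.47 = 890 K; P₂ = P₁(V₁/V₂)^n = 2960 kPa.
W = (P₁V₁−P₂V₂)/(n−1) = (217×78.7−2960×13.3)/0.47 = -47400 J.
ΔU = nCvΔT = 5.32×23.8×(890−386) = 63700 J.
Q = ΔU + W = 16300 J.

16300 J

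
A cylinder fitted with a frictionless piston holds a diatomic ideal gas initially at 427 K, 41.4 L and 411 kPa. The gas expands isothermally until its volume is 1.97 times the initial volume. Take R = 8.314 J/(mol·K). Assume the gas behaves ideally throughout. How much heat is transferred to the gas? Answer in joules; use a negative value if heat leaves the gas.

11500 J

n = P₁V₁/(RT₁) = 411×41.4/(8.314×427) = 4.79 mol.
Isothermal: T stays 427 K; PV = const ⇒ V₂ = 81.6 L, P₂ = 209 kPa.
ΔU = 0 (ideal gas, T constant).
W = nRT ln(V₂/V₁) = 4.79×8.314×427×ln(1.97) = 11500 J.
Q = ΔU + W = 11500 J.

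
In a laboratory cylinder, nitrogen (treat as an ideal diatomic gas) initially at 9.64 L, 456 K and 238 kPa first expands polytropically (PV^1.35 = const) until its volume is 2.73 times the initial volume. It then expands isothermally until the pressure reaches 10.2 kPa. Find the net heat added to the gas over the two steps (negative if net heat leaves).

n = P₁V₁/(RT₁) = 238×9.64/(8.314×456) = 0.605 mol.
Step 1 — Polytropic n=1.35: T₂ = T₁(V₁/V₂)^(n−1) = 456×(0.366)^0.35 = 321 K; P₂ = P₁(V₁/V₂)^n = 61.3 kPa.
W = (P₁V₁−P₂V₂)/(n−1) = (238×9.64−61.3×26.3)/0.35 = 1940 J.
ΔU = nCvΔT = 0.605×20.8×(321−456) = -1700 J.
Q = ΔU + W = 243 J.
State after step 1: P = 61.3 kPa, V = 26.3 L, T = 321 K.
Step 2 — Isothermal: T stays 321 K; PV = const ⇒ V₂ = 158 L, P₂ = 10.2 kPa.
ΔU = 0 (ideal gas, T constant).
W = nRT ln(V₂/V₁) = 0.605×8.314×321×ln(6.01) = 2900 J.
Q = ΔU + W = 2900 J.
Net over both steps: W = 4840 J, Q = 3140 J, ΔU = -1700 J.

3140 J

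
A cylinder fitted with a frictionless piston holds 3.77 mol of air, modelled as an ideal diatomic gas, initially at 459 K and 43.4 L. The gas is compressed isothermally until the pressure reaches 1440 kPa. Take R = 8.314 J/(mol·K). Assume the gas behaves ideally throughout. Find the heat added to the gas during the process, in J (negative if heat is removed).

P₁ = nRT₁/V₁ = 3.77×8.314×459/43.4 = 331 kPa.
Isothermal: T stays 459 K; PV = const ⇒ V₂ = 9.99 L, P₂ = 1440 kPa.
ΔU = 0 (ideal gas, T constant).
W = nRT ln(V₂/V₁) = 3.77×8.314×459×ln(0.230) = -21100 J.
Q = ΔU + W = -21100 J.

-21100 J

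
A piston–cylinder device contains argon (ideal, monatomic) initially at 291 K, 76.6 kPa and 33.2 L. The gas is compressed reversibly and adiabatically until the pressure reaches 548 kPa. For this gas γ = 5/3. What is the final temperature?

639 K

Adiabatic: T₂/T₁ = (P₂/P₁)^((γ−1)/γ) ⇒ T₂ = 291×(7.15)^0.400 = 639 K; V₂ = 10.2 L.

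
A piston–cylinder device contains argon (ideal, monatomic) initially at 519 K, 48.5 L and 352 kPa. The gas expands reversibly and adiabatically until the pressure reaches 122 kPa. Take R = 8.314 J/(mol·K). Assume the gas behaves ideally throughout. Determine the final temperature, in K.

340 K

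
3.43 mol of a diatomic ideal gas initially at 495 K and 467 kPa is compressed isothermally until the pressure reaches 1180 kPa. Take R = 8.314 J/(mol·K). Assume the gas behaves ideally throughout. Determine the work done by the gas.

-13100 J

V₁ = nRT₁/P₁ = 3.43×8.314×495/467 = 30.2 L.
Isothermal: T stays 495 K; PV = const ⇒ V₂ = 12.0 L, P₂ = 1180 kPa.
W = nRT ln(V₂/V₁) = 3.43×8.314×495×ln(0.396) = -13100 J.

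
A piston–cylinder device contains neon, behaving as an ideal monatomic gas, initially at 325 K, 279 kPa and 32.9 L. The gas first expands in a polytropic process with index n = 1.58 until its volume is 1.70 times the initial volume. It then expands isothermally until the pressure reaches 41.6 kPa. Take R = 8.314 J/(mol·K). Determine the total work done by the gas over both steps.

11400 J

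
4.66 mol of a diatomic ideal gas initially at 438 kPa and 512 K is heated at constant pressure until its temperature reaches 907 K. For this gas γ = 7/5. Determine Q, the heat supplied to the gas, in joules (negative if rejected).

V₁ = nRT₁/P₁ = 4.66×8.314×512/438 = 45.3 L.
Isobaric: P stays 438 kPa; V/T = const ⇒ T₂ = 907 K, V₂ = 80.2 L.
W = PΔV = 438×(80.2−45.3) kPa·L = 15300 J.
ΔU = nCvΔT = 4.66×20.8×(907−512) = 38300 J.
Q = ΔU + W = nCpΔT = 53600 J.

53600 J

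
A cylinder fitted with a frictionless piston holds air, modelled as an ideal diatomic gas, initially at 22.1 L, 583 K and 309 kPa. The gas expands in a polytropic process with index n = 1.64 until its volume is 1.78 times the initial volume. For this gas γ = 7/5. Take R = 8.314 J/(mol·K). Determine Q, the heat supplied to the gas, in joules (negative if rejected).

-1980 J

n = P₁V₁/(RT₁) = 309×22.1/(8.314×583) = 1.41 mol.
Polytropic n=1.64: T₂ = T₁(V₁/V₂)^(n−1) = 583×(0.562)^0.64 = 403 K; P₂ = P₁(V₁/V₂)^n = 120 kPa.
W = (P₁V₁−P₂V₂)/(n−1) = (309×22.1−120×39.3)/0.64 = 3290 J.
ΔU = nCvΔT = 1.41×20.8×(403−583) = -5270 J.
Q = ΔU + W = -1980 J.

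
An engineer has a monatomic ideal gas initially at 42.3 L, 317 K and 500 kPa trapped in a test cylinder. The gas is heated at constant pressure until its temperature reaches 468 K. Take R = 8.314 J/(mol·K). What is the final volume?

62.4 L

Isobaric: P stays 500 kPa; V/T = const ⇒ T₂ = 468 K, V₂ = 62.4 L.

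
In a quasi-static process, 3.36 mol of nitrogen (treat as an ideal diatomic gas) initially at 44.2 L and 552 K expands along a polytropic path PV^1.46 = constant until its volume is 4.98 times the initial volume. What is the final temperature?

264 K

P₁ = nRT₁/V₁ = 3.36×8.314×552/44.2 = 349 kPa.
Polytropic n=1.46: T₂ = T₁(V₁/V₂)^(n−1) = 552×(0.201)^0.46 = 264 K; P₂ = P₁(V₁/V₂)^n = 33.5 kPa.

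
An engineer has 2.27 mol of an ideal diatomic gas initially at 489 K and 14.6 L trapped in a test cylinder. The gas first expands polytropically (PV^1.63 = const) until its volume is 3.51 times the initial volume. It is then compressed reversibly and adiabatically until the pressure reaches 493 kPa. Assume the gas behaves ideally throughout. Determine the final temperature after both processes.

371 K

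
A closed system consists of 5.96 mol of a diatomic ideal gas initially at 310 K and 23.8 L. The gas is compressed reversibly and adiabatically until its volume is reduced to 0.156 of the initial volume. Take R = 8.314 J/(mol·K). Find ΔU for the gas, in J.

P₁ = nRT₁/V₁ = 5.96×8.314×310/23.8 = 645 kPa.
Adiabatic: TV^(γ−1) = const ⇒ T₂ = 310×(6.41)^0.400 = 652 K; PV^γ = const ⇒ P₂ = 8700 kPa.
For an ideal gas ΔU = nCvΔT with Cv = (5/2)R = 20.8 J/(mol·K).
ΔU = 5.96×20.8×(652−310) = 42300 J.

42300 J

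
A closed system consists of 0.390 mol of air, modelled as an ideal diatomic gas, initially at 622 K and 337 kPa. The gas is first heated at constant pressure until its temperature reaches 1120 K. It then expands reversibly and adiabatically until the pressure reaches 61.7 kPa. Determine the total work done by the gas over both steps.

5100 J

V₁ = nRT₁/P₁ = 0.390×8.314×622/337 = 5.98 L.
Step 1 — Isobaric: P stays 337 kPa; V/T = const ⇒ T₂ = 1120 K, V₂ = 10.8 L.
W = PΔV = 337×(10.8−5.98) kPa·L = 1610 J.
ΔU = nCvΔT = 0.390×20.8×(1120−622) = 4040 J.
Q = ΔU + W = nCpΔT = 5650 J.
State after step 1: P = 337 kPa, V = 10.8 L, T = 1120 K.
Step 2 — Adiabatic: T₂/T₁ = (P₂/P₁)^((γ−1)/γ) ⇒ T₂ = 1120×(0.183)^0.286 = 690 K; V₂ = 36.2 L.
ΔU = nCvΔT = 0.390×20.8×(690−1120) = -3490 J.
Q = 0 for an adiabatic process, so W = −ΔU = 3490 J.
Net over both steps: W = 5100 J, Q = 5650 J, ΔU = 547 J.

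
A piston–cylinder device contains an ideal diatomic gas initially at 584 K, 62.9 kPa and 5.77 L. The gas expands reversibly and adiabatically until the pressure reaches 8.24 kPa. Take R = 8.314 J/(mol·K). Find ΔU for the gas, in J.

-400 J

n = P₁V₁/(RT₁) = 62.9×5.77/(8.314×584) = 0.0747 mol.
Adiabatic: T₂/T₁ = (P₂/P₁)^((γ−1)/γ) ⇒ T₂ = 584×(0.131)^0.286 = 327 K; V₂ = 24.6 L.
For an ideal gas ΔU = nCvΔT with Cv = (5/2)R = 20.8 J/(mol·K).
ΔU = 0.0747×20.8×(327−584) = -400 J.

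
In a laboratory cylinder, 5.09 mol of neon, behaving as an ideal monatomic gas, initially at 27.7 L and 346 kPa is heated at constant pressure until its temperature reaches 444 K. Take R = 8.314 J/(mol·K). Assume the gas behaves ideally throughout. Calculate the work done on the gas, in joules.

-9210 J

T₁ = P₁V₁/(nR) = 346×27.7/(5.09×8.314) = 226 K.
Isobaric: P stays 346 kPa; V/T = const ⇒ T₂ = 444 K, V₂ = 54.3 L.
W = PΔV = 346×(54.3−27.7) kPa·L = 9210 J.
Work done on the gas = −W_by = -9210 J.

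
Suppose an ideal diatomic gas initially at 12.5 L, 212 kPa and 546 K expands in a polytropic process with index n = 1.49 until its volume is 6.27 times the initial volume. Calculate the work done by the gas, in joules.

n = P₁V₁/(RT₁) = 212×12.5/(8.314×546) = 0.584 mol.
Polytropic n=1.49: T₂ = T₁(V₁/V₂)^(n−1) = 546×(0.159)^0.49 = 222 K; P₂ = P₁(V₁/V₂)^n = 13.8 kPa.
W = (P₁V₁−P₂V₂)/(n−1) = (212×12.5−13.8×78.4)/0.49 = 3210 J.

3210 J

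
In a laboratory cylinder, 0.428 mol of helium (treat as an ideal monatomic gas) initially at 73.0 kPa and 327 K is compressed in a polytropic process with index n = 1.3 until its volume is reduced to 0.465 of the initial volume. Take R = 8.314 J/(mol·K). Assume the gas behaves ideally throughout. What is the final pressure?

198 kPa

V₁ = nRT₁/P₁ = 0.428×8.314×327/73.0 = 15.9 L.
Polytropic n=1.3: T₂ = T₁(V₁/V₂)^(n−1) = 327×(2.15)^0.30 = 411 K; P₂ = P₁(V₁/V₂)^n = 198 kPa.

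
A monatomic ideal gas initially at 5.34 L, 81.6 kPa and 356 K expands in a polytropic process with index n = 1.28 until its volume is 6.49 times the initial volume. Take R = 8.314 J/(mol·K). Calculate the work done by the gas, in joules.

n = P₁V₁/(RT₁) = 81.6×5.34/(8.314×356) = 0.147 mol.
Polytropic n=1.28: T₂ = T₁(V₁/V₂)^(n−1) = 356×(0.154)^0.28 = 211 K; P₂ = P₁(V₁/V₂)^n = 7.45 kPa.
W = (P₁V₁−P₂V₂)/(n−1) = (81.6×5.34−7.45×34.7)/0.28 = 634 J.

634 J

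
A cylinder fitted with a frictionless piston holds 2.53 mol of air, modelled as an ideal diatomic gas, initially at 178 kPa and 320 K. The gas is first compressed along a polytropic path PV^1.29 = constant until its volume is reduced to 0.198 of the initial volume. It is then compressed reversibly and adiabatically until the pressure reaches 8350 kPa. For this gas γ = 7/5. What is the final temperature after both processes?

846 K

V₁ = nRT₁/P₁ = 2.53×8.314×320/178 = 37.8 L.
Step 1 — Polytropic n=1.29: T₂ = T₁(V₁/V₂)^(n−1) = 320×(5.05)^0.29 = 512 K; P₂ = P₁(V₁/V₂)^n = 1440 kPa.
W = (P₁V₁−P₂V₂)/(n−1) = (178×37.8−1440×7.49)/0.29 = -13900 J.
ΔU = nCvΔT = 2.53×20.8×(512−320) = 10100 J.
Q = ΔU + W = -3830 J.
State after step 1: P = 1440 kPa, V = 7.49 L, T = 512 K.
Step 2 — Adiabatic: T₂/T₁ = (P₂/P₁)^((γ−1)/γ) ⇒ T₂ = 512×(5.81)^0.286 = 846 K; V₂ = 2.13 L.
ΔU = nCvΔT = 2.53×20.8×(846−512) = 17600 J.
Q = 0 for an adiabatic process, so W = −ΔU = -17600 J.
Net over both steps: W = -31500 J, Q = -3830 J, ΔU = 27700 J.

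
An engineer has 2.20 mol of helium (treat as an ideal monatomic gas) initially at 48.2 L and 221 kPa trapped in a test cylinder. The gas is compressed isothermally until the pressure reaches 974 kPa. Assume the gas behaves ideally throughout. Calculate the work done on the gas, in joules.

15800 J

T₁ = P₁V₁/(nR) = 221×48.2/(2.20×8.314) = 582 K.
Isothermal: T stays 582 K; PV = const ⇒ V₂ = 10.9 L, P₂ = 974 kPa.
W = nRT ln(V₂/V₁) = 2.20×8.314×582×ln(0.227) = -15800 J.
Work done on the gas = −W_by = 15800 J.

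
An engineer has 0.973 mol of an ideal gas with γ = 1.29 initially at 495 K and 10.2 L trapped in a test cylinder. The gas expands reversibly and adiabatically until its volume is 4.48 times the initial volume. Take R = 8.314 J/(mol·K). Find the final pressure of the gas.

P₁ = nRT₁/V₁ = 0.973×8.314×495/10.2 = 393 kPa.
Adiabatic: TV^(γ−1) = const ⇒ T₂ = 495×(0.223)^0.290 = 320 K; PV^γ = const ⇒ P₂ = 56.7 kPa.

56.7 kPa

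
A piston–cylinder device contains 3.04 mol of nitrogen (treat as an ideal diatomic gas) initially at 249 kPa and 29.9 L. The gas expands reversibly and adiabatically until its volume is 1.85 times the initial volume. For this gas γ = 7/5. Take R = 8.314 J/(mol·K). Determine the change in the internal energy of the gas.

T₁ = P₁V₁/(nR) = 249×29.9/(3.04×8.314) = 295 K.
Adiabatic: TV^(γ−1) = const ⇒ T₂ = 295×(0.541)^0.400 = 230 K; PV^γ = const ⇒ P₂ = 105 kPa.
For an ideal gas ΔU = nCvΔT with Cv = (5/2)R = 20.8 J/(mol·K).
ΔU = 3.04×20.8×(230−295) = -4060 J.

-4060 J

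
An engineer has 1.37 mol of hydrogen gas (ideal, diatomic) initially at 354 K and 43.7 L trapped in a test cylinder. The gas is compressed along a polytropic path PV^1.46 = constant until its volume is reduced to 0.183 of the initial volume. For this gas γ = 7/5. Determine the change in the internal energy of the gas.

P₁ = nRT₁/V₁ = 1.37×8.314×354/43.7 = 92.3 kPa.
Polytropic n=1.46: T₂ = T₁(V₁/V₂)^(n−1) = 354×(5.46)^0.46 = 773 K; P₂ = P₁(V₁/V₂)^n = 1100 kPa.
For an ideal gas ΔU = nCvΔT with Cv = (5/2)R = 20.8 J/(mol·K).
ΔU = 1.37×20.8×(773−354) = 11900 J.

11900 J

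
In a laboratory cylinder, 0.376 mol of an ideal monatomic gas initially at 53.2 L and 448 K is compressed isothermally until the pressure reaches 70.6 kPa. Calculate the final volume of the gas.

P₁ = nRT₁/V₁ = 0.376×8.314×448/53.2 = 26.3 kPa.
Isothermal: T stays 448 K; PV = const ⇒ V₂ = 19.8 L, P₂ = 70.6 kPa.

19.8 L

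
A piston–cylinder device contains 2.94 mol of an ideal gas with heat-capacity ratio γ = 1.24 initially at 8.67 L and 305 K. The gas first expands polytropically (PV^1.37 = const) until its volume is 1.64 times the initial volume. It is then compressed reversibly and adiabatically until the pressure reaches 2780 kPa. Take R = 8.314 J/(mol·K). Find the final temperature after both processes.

P₁ = nRT₁/V₁ = 2.94×8.314×305/8.67 = 860 kPa.
Step 1 — Polytropic n=1.37: T₂ = T₁(V₁/V₂)^(n−1) = 305×(0.610)^0.37 = 254 K; P₂ = P₁(V₁/V₂)^n = 437 kPa.
W = (P₁V₁−P₂V₂)/(n−1) = (860×8.67−437×14.2)/0.37 = 3370 J.
ΔU = nCvΔT = 2.94×34.6×(254−305) = -5200 J.
Q = ΔU + W = -1830 J.
State after step 1: P = 437 kPa, V = 14.2 L, T = 254 K.
Step 2 — Adiabatic: T₂/T₁ = (P₂/P₁)^((γ−1)/γ) ⇒ T₂ = 254×(6.37)^0.194 = 363 K; V₂ = 3.20 L.
ΔU = nCvΔT = 2.94×34.6×(363−254) = 11100 J.
Q = 0 for an adiabatic process, so W = −ΔU = -11100 J.
Net over both steps: W = -7780 J, Q = -1830 J, ΔU = 5950 J.

363 K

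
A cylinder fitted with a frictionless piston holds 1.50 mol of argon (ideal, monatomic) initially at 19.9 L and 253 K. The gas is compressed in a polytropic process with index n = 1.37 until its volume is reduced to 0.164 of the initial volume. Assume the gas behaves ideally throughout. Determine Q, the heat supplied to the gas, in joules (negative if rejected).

-3610 J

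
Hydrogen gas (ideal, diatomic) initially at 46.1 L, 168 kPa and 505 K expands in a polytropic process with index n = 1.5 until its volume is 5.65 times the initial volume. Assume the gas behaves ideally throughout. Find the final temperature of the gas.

Polytropic n=1.5: T₂ = T₁(V₁/V₂)^(n−1) = 505×(0.177)^0.50 = 212 K; P₂ = P₁(V₁/V₂)^n = 12.5 kPa.

212 K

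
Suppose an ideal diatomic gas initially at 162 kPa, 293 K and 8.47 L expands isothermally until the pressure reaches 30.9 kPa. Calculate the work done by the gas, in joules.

2270 J

n = P₁V₁/(RT₁) = 162×8.47/(8.314×293) = 0.563 mol.
Isothermal: T stays 293 K; PV = const ⇒ V₂ = 44.4 L, P₂ = 30.9 kPa.
W = nRT ln(V₂/V₁) = 0.563×8.314×293×ln(5.24) = 2270 J.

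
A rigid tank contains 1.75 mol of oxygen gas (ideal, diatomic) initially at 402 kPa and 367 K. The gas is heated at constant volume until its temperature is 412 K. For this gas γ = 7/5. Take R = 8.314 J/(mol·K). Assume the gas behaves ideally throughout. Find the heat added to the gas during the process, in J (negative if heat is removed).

V₁ = nRT₁/P₁ = 1.75×8.314×367/402 = 13.3 L.
Isochoric: V stays 13.3 L; P/T = const ⇒ T₂ = 412 K, P₂ = 451 kPa.
W = 0 (no volume change).
ΔU = nCvΔT = 1.75×20.8×(412−367) = 1640 J.
Q = ΔU = 1640 J.

1640 J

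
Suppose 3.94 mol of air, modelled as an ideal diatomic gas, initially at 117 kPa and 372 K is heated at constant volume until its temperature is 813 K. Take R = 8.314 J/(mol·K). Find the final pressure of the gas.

256 kPa

V₁ = nRT₁/P₁ = 3.94×8.314×372/117 = 104 L.
Isochoric: V stays 104 L; P/T = const ⇒ T₂ = 813 K, P₂ = 256 kPa.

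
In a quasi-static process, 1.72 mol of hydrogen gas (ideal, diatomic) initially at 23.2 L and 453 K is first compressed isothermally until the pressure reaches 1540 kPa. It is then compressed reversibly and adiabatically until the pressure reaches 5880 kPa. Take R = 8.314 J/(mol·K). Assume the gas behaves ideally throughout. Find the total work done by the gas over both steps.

-18600 J

P₁ = nRT₁/V₁ = 1.72×8.314×453/23.2 = 279 kPa.
Step 1 — Isothermal: T stays 453 K; PV = const ⇒ V₂ = 4.21 L, P₂ = 1540 kPa.
ΔU = 0 (ideal gas, T constant).
W = nRT ln(V₂/V₁) = 1.72×8.314×453×ln(0.181) = -11100 J.
Q = ΔU + W = -11100 J.
State after step 1: P = 1540 kPa, V = 4.21 L, T = 453 K.
Step 2 — Adiabatic: T₂/T₁ = (P₂/P₁)^((γ−1)/γ) ⇒ T₂ = 453×(3.82)^0.286 = 664 K; V₂ = 1.62 L.
ΔU = nCvΔT = 1.72×20.8×(664−453) = 7550 J.
Q = 0 for an adiabatic process, so W = −ΔU = -7550 J.
Net over both steps: W = -18600 J, Q = -11100 J, ΔU = 7550 J.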